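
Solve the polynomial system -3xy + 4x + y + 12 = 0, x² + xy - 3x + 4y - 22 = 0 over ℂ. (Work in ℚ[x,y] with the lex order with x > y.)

Compute a lex Gröbner basis by Buchberger's algorithm.
f_1 = -3xy + 4x + y + 12, LT = xy.
f_2 = x² + xy - 3x + 4y - 22, LT = x².

S(f_1,f_2): lcm = x²y. S = -4/3x² - xy² + 8/3xy - 4x - 4y² + 22y.
  leading term x²: subtract (-4/3)·f_2 from -4/3x² - xy² + 8/3xy - 4x - 4y² + 22y → -xy² + 4xy - 8x - 4y² + 82/3y - 88/3
  leading term xy²: subtract (⅓y)·f_1 from -xy² + 4xy - 8x - 4y² + 82/3y - 88/3 → 8/3xy - 8x - 13/3y² + 70/3y - 88/3
  leading term xy: subtract (-8/9)·f_1 from 8/3xy - 8x - 13/3y² + 70/3y - 88/3 → -40/9x - 13/3y² + 218/9y - 56/3
  leading term x: no divisor's leading term divides it; move -40/9x to the remainder.
  leading term y²: no divisor's leading term divides it; move -13/3y² to the remainder.
  leading term y: no divisor's leading term divides it; move 218/9y to the remainder.
  leading term 1: no divisor's leading term divides it; move -56/3 to the remainder.
  remainder -40/9x - 13/3y² + 218/9y - 56/3 ≠ 0; add h_3 = -40/9x - 13/3y² + 218/9y - 56/3 to the basis.

S(f_1,h_3): lcm = xy. S = -4/3x - 39/40y³ + 109/20y² - 68/15y - 4.
  leading term x: subtract (3/10)·h_3 from -4/3x - 39/40y³ + 109/20y² - 68/15y - 4 → -39/40y³ + 27/4y² - 59/5y + 8/5
  leading term y³: no divisor's leading term divides it; move -39/40y³ to the remainder.
  leading term y²: no divisor's leading term divides it; move 27/4y² to the remainder.
  leading term y: no divisor's leading term divides it; move -59/5y to the remainder.
  leading term 1: no divisor's leading term divides it; move 8/5 to the remainder.
  remainder -39/40y³ + 27/4y² - 59/5y + 8/5 ≠ 0; add h_4 = -39/40y³ + 27/4y² - 59/5y + 8/5 to the basis.

The other S-polynomials (S(f_2,h_3), S(f_1,h_4), S(f_2,h_4), S(h_3,h_4)) all reduce to 0 modulo the current basis, so we have a Gröbner basis.
Inter-reduce: drop elements whose leading term is divisible by another's, tail-reduce, and make monic.
Reduced Gröbner basis: {x + 39/40y² - 109/20y + 21/5, y³ - 90/13y² + 472/39y - 64/39}.

Elimination: the polynomial y³ - 90/13y² + 472/39y - 64/39 lies in the elimination ideal for y, so y ∈ {4, 19/13 - 5*sqrt(105)/39, 5*sqrt(105)/39 + 19/13}. For each such y, the remaining basis elements (now univariate) give the rest of the solution.
  y = 4: the earlier basis element becomes x - 2 = 0, giving x = 2 — point (2, 4).
  y = 19/13 - 5*sqrt(105)/39: the earlier basis element becomes x + sqrt(105)/3 = 0, giving x = -sqrt(105)/3 — point (-sqrt(105)/3, 19/13 - 5*sqrt(105)/39).
  y = 5*sqrt(105)/39 + 19/13: the earlier basis element becomes x - sqrt(105)/3 = 0, giving x = sqrt(105)/3 — point (sqrt(105)/3, 5*sqrt(105)/39 + 19/13).
Zero-dimensionality of the ideal guarantees finitely many solutions over ℂ.

{(2, 4), (-sqrt(105)/3, 19/13 - 5*sqrt(105)/39), (sqrt(105)/3, 5*sqrt(105)/39 + 19/13)}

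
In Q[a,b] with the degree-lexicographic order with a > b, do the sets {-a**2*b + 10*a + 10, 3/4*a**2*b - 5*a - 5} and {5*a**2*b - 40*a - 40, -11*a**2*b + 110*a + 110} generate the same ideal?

Equality of ideals is decidable: compute both reduced Gröbner bases (unique for the ordering) and check whether they agree.
Buchberger on the first generating set:
f_1 = -a**2*b + 10*a + 10, LT = a**2*b.
f_2 = 3/4*a**2*b - 5*a - 5, LT = a**2*b.

S(f_1,f_2): lcm = a**2*b. S = -10/3*a - 10/3.
  leading term a: no divisor's leading term divides it; move -10/3*a to the remainder.
  leading term 1: no divisor's leading term divides it; move -10/3 to the remainder.
  remainder -10/3*a - 10/3 ≠ 0; add g_3 = -10/3*a - 10/3 to the basis.

S(f_1,g_3): lcm = a**2*b. S = -a*b - 10*a - 10.
  leading term a*b: subtract (3/10*b)·g_3 from -a*b - 10*a - 10 → -10*a + b - 10
  leading term a: subtract (3)·g_3 from -10*a + b - 10 → b
  leading term b: no divisor's leading term divides it; move b to the remainder.
  remainder b ≠ 0; add g_4 = b to the basis.

The other S-polynomials (S(f_2,g_3), S(f_1,g_4), S(f_2,g_4), S(g_3,g_4)) all reduce to 0 modulo the current basis, so we have a Gröbner basis.
Inter-reduce: drop elements whose leading term is divisible by another's, tail-reduce, and make monic.
Reduced Gröbner basis: {a + 1, b}.

Buchberger on the second generating set:
h_1 = 5*a**2*b - 40*a - 40, LT = a**2*b.
h_2 = -11*a**2*b + 110*a + 110, LT = a**2*b.

S(h_1,h_2): lcm = a**2*b. S = 2*a + 2.
  leading term a: no divisor's leading term divides it; move 2*a to the remainder.
  leading term 1: no divisor's leading term divides it; move 2 to the remainder.
  remainder 2*a + 2 ≠ 0; add k_3 = 2*a + 2 to the basis.

S(h_1,k_3): lcm = a**2*b. S = -a*b - 8*a - 8.
  leading term a*b: subtract (-1/2*b)·k_3 from -a*b - 8*a - 8 → -8*a + b - 8
  leading term a: subtract (-4)·k_3 from -8*a + b - 8 → b
  leading term b: no divisor's leading term divides it; move b to the remainder.
  remainder b ≠ 0; add k_4 = b to the basis.

The other S-polynomials (S(h_2,k_3), S(h_1,k_4), S(h_2,k_4), S(k_3,k_4)) all reduce to 0 modulo the current basis, so we have a Gröbner basis.
Inter-reduce: drop elements whose leading term is divisible by another's, tail-reduce, and make monic.
Reduced Gröbner basis: {a + 1, b}.

Same reduced basis, so the two generating sets span the same ideal.
The same test decides containment: I ⊆ J iff every generator of I reduces to 0 modulo a Gröbner basis of J.

Yes, the ideals are equal.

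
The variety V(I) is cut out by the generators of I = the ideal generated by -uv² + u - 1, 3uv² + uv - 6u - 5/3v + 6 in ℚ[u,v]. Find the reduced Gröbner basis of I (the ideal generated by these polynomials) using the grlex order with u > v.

f_1 = -uv² + u - 1, LT = uv².
f_2 = 3uv² + uv - 6u - 5/3v + 6, LT = uv².

S(f_1,f_2): lcm = uv². S = -⅓uv + u + 5/9v - 1.
  leading term uv: no divisor's leading term divides it; move -⅓uv to the remainder.
  leading term u: no divisor's leading term divides it; move u to the remainder.
  leading term v: no divisor's leading term divides it; move 5/9v to the remainder.
  leading term 1: no divisor's leading term divides it; move -1 to the remainder.
  remainder -⅓uv + u + 5/9v - 1 ≠ 0; add g_3 = -⅓uv + u + 5/9v - 1 to the basis.

S(f_1,g_3): lcm = uv². S = 3uv + 5/3v² - u - 3v + 1.
  leading term uv: subtract (-9)·g_3 from 3uv + 5/3v² - u - 3v + 1 → 5/3v² + 8u + 2v - 8
  leading term v²: no divisor's leading term divides it; move 5/3v² to the remainder.
  leading term u: no divisor's leading term divides it; move 8u to the remainder.
  leading term v: no divisor's leading term divides it; move 2v to the remainder.
  leading term 1: no divisor's leading term divides it; move -8 to the remainder.
  remainder 5/3v² + 8u + 2v - 8 ≠ 0; add g_4 = 5/3v² + 8u + 2v - 8 to the basis.

S(f_2,g_3): lcm = uv². S = 10/3uv + 5/3v² - 2u - 32/9v + 2.
  leading term uv: subtract (-10)·g_3 from 10/3uv + 5/3v² - 2u - 32/9v + 2 → 5/3v² + 8u + 2v - 8
  leading term v²: subtract (1)·g_4 from 5/3v² + 8u + 2v - 8 → 0
  remainder 0.

S(f_1,g_4): lcm = uv². S = -24/5u² - 6/5uv + 19/5u + 1.
  leading term u²: no divisor's leading term divides it; move -24/5u² to the remainder.
  leading term uv: subtract (18/5)·g_3 from -6/5uv + 19/5u + 1 → ⅕u - 2v + 23/5
  leading term u: no divisor's leading term divides it; move ⅕u to the remainder.
  leading term v: no divisor's leading term divides it; move -2v to the remainder.
  leading term 1: no divisor's leading term divides it; move 23/5 to the remainder.
  remainder -24/5u² + ⅕u - 2v + 23/5 ≠ 0; add g_5 = -24/5u² + ⅕u - 2v + 23/5 to the basis.

S(f_2,g_4): lcm = uv². S = -24/5u² - 13/15uv + 14/5u - 5/9v + 2.
  leading term u²: subtract (1)·g_5 from -24/5u² - 13/15uv + 14/5u - 5/9v + 2 → -13/15uv + 13/5u + 13/9v - 13/5
  leading term uv: subtract (13/5)·g_3 from -13/15uv + 13/5u + 13/9v - 13/5 → 0
  remainder 0.

S(g_3,g_4): lcm = uv². S = -24/5u² - 21/5uv - 5/3v² + 24/5u + 3v.
  leading term u²: subtract (1)·g_5 from -24/5u² - 21/5uv - 5/3v² + 24/5u + 3v → -21/5uv - 5/3v² + 23/5u + 5v - 23/5
  leading term uv: subtract (63/5)·g_3 from -21/5uv - 5/3v² + 23/5u + 5v - 23/5 → -5/3v² - 8u - 2v + 8
  leading term v²: subtract (-1)·g_4 from -5/3v² - 8u - 2v + 8 → 0
  remainder 0.

S(f_1,g_5): lcm = u²v². S = 1/24uv² - 5/12v³ - u² + 23/24v² + u.
  leading term uv²: subtract (-1/24)·f_1 from 1/24uv² - 5/12v³ - u² + 23/24v² + u → -5/12v³ - u² + 23/24v² + 25/24u - 1/24
  leading term v³: subtract (-¼v)·g_4 from -5/12v³ - u² + 23/24v² + 25/24u - 1/24 → -u² + 2uv + 35/24v² + 25/24u - 2v - 1/24
  leading term u²: subtract (5/24)·g_5 from -u² + 2uv + 35/24v² + 25/24u - 2v - 1/24 → 2uv + 35/24v² + u - 19/12v - 1
  leading term uv: subtract (-6)·g_3 from 2uv + 35/24v² + u - 19/12v - 1 → 35/24v² + 7u + 7/4v - 7
  leading term v²: subtract (⅞)·g_4 from 35/24v² + 7u + 7/4v - 7 → 0
  remainder 0.

S(f_2,g_5): lcm = u²v². S = ⅓u²v + 1/24uv² - 5/12v³ - 2u² - 5/9uv + 23/24v² + 2u.
  leading term u²v: subtract (-u)·g_3 from ⅓u²v + 1/24uv² - 5/12v³ - 2u² - 5/9uv + 23/24v² + 2u → 1/24uv² - 5/12v³ - u² + 23/24v² + u
  leading term uv²: subtract (-1/24)·f_1 from 1/24uv² - 5/12v³ - u² + 23/24v² + u → -5/12v³ - u² + 23/24v² + 25/24u - 1/24
  leading term v³: subtract (-¼v)·g_4 from -5/12v³ - u² + 23/24v² + 25/24u - 1/24 → -u² + 2uv + 35/24v² + 25/24u - 2v - 1/24
  leading term u²: subtract (5/24)·g_5 from -u² + 2uv + 35/24v² + 25/24u - 2v - 1/24 → 2uv + 35/24v² + u - 19/12v - 1
  leading term uv: subtract (-6)·g_3 from 2uv + 35/24v² + u - 19/12v - 1 → 35/24v² + 7u + 7/4v - 7
  leading term v²: subtract (⅞)·g_4 from 35/24v² + 7u + 7/4v - 7 → 0
  remainder 0.

S(g_3,g_5): lcm = u²v. S = -3u² - 13/8uv - 5/12v² + 3u + 23/24v.
  leading term u²: subtract (⅝)·g_5 from -3u² - 13/8uv - 5/12v² + 3u + 23/24v → -13/8uv - 5/12v² + 23/8u + 53/24v - 23/8
  leading term uv: subtract (39/8)·g_3 from -13/8uv - 5/12v² + 23/8u + 53/24v - 23/8 → -5/12v² - 2u - ½v + 2
  leading term v²: subtract (-¼)·g_4 from -5/12v² - 2u - ½v + 2 → 0
  remainder 0.

S(g_4,g_5): leading monomials are coprime, so the S-polynomial reduces to 0 (Buchberger's first criterion).
Every S-polynomial of the final basis reduces to 0, so we have a Gröbner basis.
Inter-reduce: drop elements whose leading term is divisible by another's, tail-reduce, and make monic.

G = {u² - 1/24u + 5/12v - 23/24, uv - 3u - 5/3v + 3, v² + 24/5u + 6/5v - 24/5}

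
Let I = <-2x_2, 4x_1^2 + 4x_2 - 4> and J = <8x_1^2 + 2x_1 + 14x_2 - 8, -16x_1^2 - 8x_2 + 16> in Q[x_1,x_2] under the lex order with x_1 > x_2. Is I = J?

Two ideals are equal iff their reduced Gröbner bases coincide (the reduced basis is unique for a fixed ordering).
Buchberger on the first generating set:
f_1 = -2x_2, LT = x_2.
f_2 = 4x_1^2 + 4x_2 - 4, LT = x_1^2.

The S-polynomials (S(f_1,f_2)) all reduce to 0 modulo the current basis, so we have a Gröbner basis.
Inter-reduce: drop elements whose leading term is divisible by another's, tail-reduce, and make monic.
Reduced Gröbner basis: {x_1^2 - 1, x_2}.

Buchberger on the second generating set:
h_1 = 8x_1^2 + 2x_1 + 14x_2 - 8, LT = x_1^2.
h_2 = -16x_1^2 - 8x_2 + 16, LT = x_1^2.

S(h_1,h_2): lcm = x_1^2. S = 1/4x_1 + 5/4x_2.
  leading term x_1: no divisor's leading term divides it; move 1/4x_1 to the remainder.
  leading term x_2: no divisor's leading term divides it; move 5/4x_2 to the remainder.
  remainder 1/4x_1 + 5/4x_2 ≠ 0; add k_3 = 1/4x_1 + 5/4x_2 to the basis.

S(h_1,k_3): lcm = x_1^2. S = -5x_1x_2 + 1/4x_1 + 7/4x_2 - 1.
  leading term x_1x_2: subtract (-20x_2)·k_3 from -5x_1x_2 + 1/4x_1 + 7/4x_2 - 1 → 1/4x_1 + 25x_2^2 + 7/4x_2 - 1
  leading term x_1: subtract (1)·k_3 from 1/4x_1 + 25x_2^2 + 7/4x_2 - 1 → 25x_2^2 + 1/2x_2 - 1
  leading term x_2^2: no divisor's leading term divides it; move 25x_2^2 to the remainder.
  leading term x_2: no divisor's leading term divides it; move 1/2x_2 to the remainder.
  leading term 1: no divisor's leading term divides it; move -1 to the remainder.
  remainder 25x_2^2 + 1/2x_2 - 1 ≠ 0; add k_4 = 25x_2^2 + 1/2x_2 - 1 to the basis.

The other S-polynomials (S(h_2,k_3), S(h_1,k_4), S(h_2,k_4), S(k_3,k_4)) all reduce to 0 modulo the current basis, so we have a Gröbner basis.
Inter-reduce: drop elements whose leading term is divisible by another's, tail-reduce, and make monic.
Reduced Gröbner basis: {x_1 + 5x_2, x_2^2 + 1/50x_2 - 1/25}.

These differ, so the ideals are not equal.

No, the ideals differ.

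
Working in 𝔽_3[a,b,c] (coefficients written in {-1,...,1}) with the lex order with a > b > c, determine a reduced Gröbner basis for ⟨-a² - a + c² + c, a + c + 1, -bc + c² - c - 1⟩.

G = {a + c + 1, bc - c² + c + 1}

f_1 = -a² - a + c² + c, LT = a².
f_2 = a + c + 1, LT = a.
f_3 = -bc + c² - c - 1, LT = bc.

The S-polynomials (S(f_1,f_2), S(f_1,f_3), S(f_2,f_3)) all reduce to 0 modulo the current basis, so we have a Gröbner basis.
Inter-reduce: drop elements whose leading term is divisible by another's, tail-reduce, and make monic.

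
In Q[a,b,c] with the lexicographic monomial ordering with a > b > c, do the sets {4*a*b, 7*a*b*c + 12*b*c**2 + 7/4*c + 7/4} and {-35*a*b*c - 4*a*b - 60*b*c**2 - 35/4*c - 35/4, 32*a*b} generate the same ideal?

For a fixed monomial order, each ideal has a unique reduced Gröbner basis; comparing bases decides equality.
Buchberger on the first generating set:
f_1 = 4*a*b, LT = a*b.
f_2 = 7*a*b*c + 12*b*c**2 + 7/4*c + 7/4, LT = a*b*c.

S(f_1,f_2): lcm = a*b*c. S = -12/7*b*c**2 - 1/4*c - 1/4.
  leading term b*c**2: no divisor's leading term divides it; move -12/7*b*c**2 to the remainder.
  leading term c: no divisor's leading term divides it; move -1/4*c to the remainder.
  leading term 1: no divisor's leading term divides it; move -1/4 to the remainder.
  remainder -12/7*b*c**2 - 1/4*c - 1/4 ≠ 0; add g_3 = -12/7*b*c**2 - 1/4*c - 1/4 to the basis.

S(f_1,g_3): lcm = a*b*c**2. S = -7/48*a*c - 7/48*a.
  leading term a*c: no divisor's leading term divides it; move -7/48*a*c to the remainder.
  leading term a: no divisor's leading term divides it; move -7/48*a to the remainder.
  remainder -7/48*a*c - 7/48*a ≠ 0; add g_4 = -7/48*a*c - 7/48*a to the basis.

S(f_2,g_3): lcm = a*b*c**2. S = -7/48*a*c - 7/48*a + 12/7*b*c**3 + 1/4*c**2 + 1/4*c.
  leading term a*c: subtract (1)·g_4 from -7/48*a*c - 7/48*a + 12/7*b*c**3 + 1/4*c**2 + 1/4*c → 12/7*b*c**3 + 1/4*c**2 + 1/4*c
  leading term b*c**3: subtract (-c)·g_3 from 12/7*b*c**3 + 1/4*c**2 + 1/4*c → 0
  remainder 0.

S(f_1,g_4): lcm = a*b*c. S = -a*b.
  leading term a*b: subtract (-1/4)·f_1 from -a*b → 0
  remainder 0.

S(f_2,g_4): lcm = a*b*c. S = -a*b + 12/7*b*c**2 + 1/4*c + 1/4.
  leading term a*b: subtract (-1/4)·f_1 from -a*b + 12/7*b*c**2 + 1/4*c + 1/4 → 12/7*b*c**2 + 1/4*c + 1/4
  leading term b*c**2: subtract (-1)·g_3 from 12/7*b*c**2 + 1/4*c + 1/4 → 0
  remainder 0.

S(g_3,g_4): lcm = a*b*c**2. S = -a*b*c + 7/48*a*c + 7/48*a.
  leading term a*b*c: subtract (-1/4*c)·f_1 from -a*b*c + 7/48*a*c + 7/48*a → 7/48*a*c + 7/48*a
  leading term a*c: subtract (-1)·g_4 from 7/48*a*c + 7/48*a → 0
  remainder 0.

Every S-polynomial of the final basis reduces to 0, so we have a Gröbner basis.
Inter-reduce: drop elements whose leading term is divisible by another's, tail-reduce, and make monic.
Reduced Gröbner basis: {a*b, a*c + a, b*c**2 + 7/48*c + 7/48}.

Buchberger on the second generating set:
h_1 = -35*a*b*c - 4*a*b - 60*b*c**2 - 35/4*c - 35/4, LT = a*b*c.
h_2 = 32*a*b, LT = a*b.

S(h_1,h_2): lcm = a*b*c. S = 4/35*a*b + 12/7*b*c**2 + 1/4*c + 1/4.
  leading term a*b: subtract (1/280)·h_2 from 4/35*a*b + 12/7*b*c**2 + 1/4*c + 1/4 → 12/7*b*c**2 + 1/4*c + 1/4
  leading term b*c**2: no divisor's leading term divides it; move 12/7*b*c**2 to the remainder.
  leading term c: no divisor's leading term divides it; move 1/4*c to the remainder.
  leading term 1: no divisor's leading term divides it; move 1/4 to the remainder.
  remainder 12/7*b*c**2 + 1/4*c + 1/4 ≠ 0; add k_3 = 12/7*b*c**2 + 1/4*c + 1/4 to the basis.

S(h_1,k_3): lcm = a*b*c**2. S = 4/35*a*b*c - 7/48*a*c - 7/48*a + 12/7*b*c**3 + 1/4*c**2 + 1/4*c.
  leading term a*b*c: subtract (-4/1225)·h_1 from 4/35*a*b*c - 7/48*a*c - 7/48*a + 12/7*b*c**3 + 1/4*c**2 + 1/4*c → -16/1225*a*b - 7/48*a*c - 7/48*a + 12/7*b*c**3 - 48/245*b*c**2 + 1/4*c**2 + 31/140*c - 1/35
  leading term a*b: subtract (-1/2450)·h_2 from -16/1225*a*b - 7/48*a*c - 7/48*a + 12/7*b*c**3 - 48/245*b*c**2 + 1/4*c**2 + 31/140*c - 1/35 → -7/48*a*c - 7/48*a + 12/7*b*c**3 - 48/245*b*c**2 + 1/4*c**2 + 31/140*c - 1/35
  leading term a*c: no divisor's leading term divides it; move -7/48*a*c to the remainder.
  leading term a: no divisor's leading term divides it; move -7/48*a to the remainder.
  leading term b*c**3: subtract (c)·k_3 from 12/7*b*c**3 - 48/245*b*c**2 + 1/4*c**2 + 31/140*c - 1/35 → -48/245*b*c**2 - 1/35*c - 1/35
  leading term b*c**2: subtract (-4/35)·k_3 from -48/245*b*c**2 - 1/35*c - 1/35 → 0
  remainder -7/48*a*c - 7/48*a ≠ 0; add k_4 = -7/48*a*c - 7/48*a to the basis.

S(h_2,k_3): lcm = a*b*c**2. S = -7/48*a*c - 7/48*a.
  leading term a*c: subtract (1)·k_4 from -7/48*a*c - 7/48*a → 0
  remainder 0.

S(h_1,k_4): lcm = a*b*c. S = -31/35*a*b + 12/7*b*c**2 + 1/4*c + 1/4.
  leading term a*b: subtract (-31/1120)·h_2 from -31/35*a*b + 12/7*b*c**2 + 1/4*c + 1/4 → 12/7*b*c**2 + 1/4*c + 1/4
  leading term b*c**2: subtract (1)·k_3 from 12/7*b*c**2 + 1/4*c + 1/4 → 0
  remainder 0.

S(h_2,k_4): lcm = a*b*c. S = -a*b.
  leading term a*b: subtract (-1/32)·h_2 from -a*b → 0
  remainder 0.

S(k_3,k_4): lcm = a*b*c**2. S = -a*b*c + 7/48*a*c + 7/48*a.
  leading term a*b*c: subtract (1/35)·h_1 from -a*b*c + 7/48*a*c + 7/48*a → 4/35*a*b + 7/48*a*c + 7/48*a + 12/7*b*c**2 + 1/4*c + 1/4
  leading term a*b: subtract (1/280)·h_2 from 4/35*a*b + 7/48*a*c + 7/48*a + 12/7*b*c**2 + 1/4*c + 1/4 → 7/48*a*c + 7/48*a + 12/7*b*c**2 + 1/4*c + 1/4
  leading term a*c: subtract (-1)·k_4 from 7/48*a*c + 7/48*a + 12/7*b*c**2 + 1/4*c + 1/4 → 12/7*b*c**2 + 1/4*c + 1/4
  leading term b*c**2: subtract (1)·k_3 from 12/7*b*c**2 + 1/4*c + 1/4 → 0
  remainder 0.

Every S-polynomial of the final basis reduces to 0, so we have a Gröbner basis.
Inter-reduce: drop elements whose leading term is divisible by another's, tail-reduce, and make monic.
Reduced Gröbner basis: {a*b, a*c + a, b*c**2 + 7/48*c + 7/48}.

These coincide, so the ideals are equal.
The choice of monomial ordering does not affect the verdict — as long as both bases are computed under the same ordering, their equality decides ideal equality.

Yes, the ideals are equal.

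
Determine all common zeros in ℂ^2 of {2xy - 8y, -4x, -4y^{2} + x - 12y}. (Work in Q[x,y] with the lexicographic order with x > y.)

{(0, 0)}

Compute a lex Gröbner basis by Buchberger's algorithm.
f_1 = 2xy - 8y, LT = xy.
f_2 = -4x, LT = x.
f_3 = x - 4y^{2} - 12y, LT = x.

S(f_1,f_2): lcm = xy. S = -4y.
  leading term y: no divisor's leading term divides it; move -4y to the remainder.
  remainder -4y ≠ 0; add h_4 = -4y to the basis.

The other S-polynomials (S(f_1,f_3), S(f_2,f_3), S(f_1,h_4), S(f_2,h_4), S(f_3,h_4)) all reduce to 0 modulo the current basis, so we have a Gröbner basis.
Inter-reduce: drop elements whose leading term is divisible by another's, tail-reduce, and make monic.
Reduced Gröbner basis: {x, y}.

The lex basis is triangular: the last element involves only y. Solving y = 0 gives y ∈ {0}; substituting each value into the earlier elements determines the remaining variables.
  y = 0: the earlier basis element becomes x = 0, giving x = 0 — point (0, 0).
A lex Gröbner basis triangularizes the system, enabling back-substitution.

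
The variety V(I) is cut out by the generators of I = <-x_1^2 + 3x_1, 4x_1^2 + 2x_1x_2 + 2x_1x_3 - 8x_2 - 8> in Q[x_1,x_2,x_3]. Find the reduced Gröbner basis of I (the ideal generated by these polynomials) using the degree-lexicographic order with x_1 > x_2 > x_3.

G = {x_1^2 - 3x_1, x_1x_2 + x_1 - 3x_2 - 3, x_1x_3 + 5x_1 - x_2 - 1, x_2^2 - 3x_2x_3 - 13x_2 - 3x_3 - 14}

f_1 = -x_1^2 + 3x_1, LT = x_1^2.
f_2 = 4x_1^2 + 2x_1x_2 + 2x_1x_3 - 8x_2 - 8, LT = x_1^2.

S(f_1,f_2): lcm = x_1^2. S = -1/2x_1x_2 - 1/2x_1x_3 - 3x_1 + 2x_2 + 2.
  leading term x_1x_2: no divisor's leading term divides it; move -1/2x_1x_2 to the remainder.
  leading term x_1x_3: no divisor's leading term divides it; move -1/2x_1x_3 to the remainder.
  leading term x_1: no divisor's leading term divides it; move -3x_1 to the remainder.
  leading term x_2: no divisor's leading term divides it; move 2x_2 to the remainder.
  leading term 1: no divisor's leading term divides it; move 2 to the remainder.
  remainder -1/2x_1x_2 - 1/2x_1x_3 - 3x_1 + 2x_2 + 2 ≠ 0; add g_3 = -1/2x_1x_2 - 1/2x_1x_3 - 3x_1 + 2x_2 + 2 to the basis.

S(f_1,g_3): lcm = x_1^2x_2. S = -x_1^2x_3 - 6x_1^2 + x_1x_2 + 4x_1.
  leading term x_1^2x_3: subtract (x_3)·f_1 from -x_1^2x_3 - 6x_1^2 + x_1x_2 + 4x_1 → -6x_1^2 + x_1x_2 - 3x_1x_3 + 4x_1
  leading term x_1^2: subtract (6)·f_1 from -6x_1^2 + x_1x_2 - 3x_1x_3 + 4x_1 → x_1x_2 - 3x_1x_3 - 14x_1
  leading term x_1x_2: subtract (-2)·g_3 from x_1x_2 - 3x_1x_3 - 14x_1 → -4x_1x_3 - 20x_1 + 4x_2 + 4
  leading term x_1x_3: no divisor's leading term divides it; move -4x_1x_3 to the remainder.
  leading term x_1: no divisor's leading term divides it; move -20x_1 to the remainder.
  leading term x_2: no divisor's leading term divides it; move 4x_2 to the remainder.
  leading term 1: no divisor's leading term divides it; move 4 to the remainder.
  remainder -4x_1x_3 - 20x_1 + 4x_2 + 4 ≠ 0; add g_4 = -4x_1x_3 - 20x_1 + 4x_2 + 4 to the basis.

S(g_3,g_4): lcm = x_1x_2x_3. S = x_1x_3^2 - 5x_1x_2 + 6x_1x_3 + x_2^2 - 4x_2x_3 + x_2 - 4x_3.
  leading term x_1x_3^2: subtract (-1/4x_3)·g_4 from x_1x_3^2 - 5x_1x_2 + 6x_1x_3 + x_2^2 - 4x_2x_3 + x_2 - 4x_3 → -5x_1x_2 + x_1x_3 + x_2^2 - 3x_2x_3 + x_2 - 3x_3
  leading term x_1x_2: subtract (10)·g_3 from -5x_1x_2 + x_1x_3 + x_2^2 - 3x_2x_3 + x_2 - 3x_3 → 6x_1x_3 + x_2^2 - 3x_2x_3 + 30x_1 - 19x_2 - 3x_3 - 20
  leading term x_1x_3: subtract (-3/2)·g_4 from 6x_1x_3 + x_2^2 - 3x_2x_3 + 30x_1 - 19x_2 - 3x_3 - 20 → x_2^2 - 3x_2x_3 - 13x_2 - 3x_3 - 14
  leading term x_2^2: no divisor's leading term divides it; move x_2^2 to the remainder.
  leading term x_2x_3: no divisor's leading term divides it; move -3x_2x_3 to the remainder.
  leading term x_2: no divisor's leading term divides it; move -13x_2 to the remainder.
  leading term x_3: no divisor's leading term divides it; move -3x_3 to the remainder.
  leading term 1: no divisor's leading term divides it; move -14 to the remainder.
  remainder x_2^2 - 3x_2x_3 - 13x_2 - 3x_3 - 14 ≠ 0; add g_5 = x_2^2 - 3x_2x_3 - 13x_2 - 3x_3 - 14 to the basis.

The other S-polynomials (S(f_2,g_3), S(f_1,g_4), S(f_2,g_4), S(f_1,g_5), S(f_2,g_5), S(g_3,g_5), S(g_4,g_5)) all reduce to 0 modulo the current basis, so we have a Gröbner basis.
Inter-reduce: drop elements whose leading term is divisible by another's, tail-reduce, and make monic.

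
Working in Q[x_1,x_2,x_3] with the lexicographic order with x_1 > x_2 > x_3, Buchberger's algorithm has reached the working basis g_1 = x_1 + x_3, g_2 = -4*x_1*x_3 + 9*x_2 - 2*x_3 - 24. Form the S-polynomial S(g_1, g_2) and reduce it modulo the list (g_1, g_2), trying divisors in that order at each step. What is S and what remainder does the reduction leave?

S(g_1, g_2) = 9/4*x_2 + x_3**2 - 1/2*x_3 - 6; remainder on division = 9/4*x_2 + x_3**2 - 1/2*x_3 - 6.

lcm(LM(g_1), LM(g_2)) = x_1*x_3.
S = (lcm/LT(g_1))·g_1 − (lcm/LT(g_2))·g_2 = 9/4*x_2 + x_3**2 - 1/2*x_3 - 6.
Reduce S modulo (g_1, g_2) in that order:
  leading term x_2: no divisor's leading term divides it; move 9/4*x_2 to the remainder.
  leading term x_3**2: no divisor's leading term divides it; move x_3**2 to the remainder.
  leading term x_3: no divisor's leading term divides it; move -1/2*x_3 to the remainder.
  leading term 1: no divisor's leading term divides it; move -6 to the remainder.
The remainder 9/4*x_2 + x_3**2 - 1/2*x_3 - 6 is nonzero, so it would be added as the next basis element.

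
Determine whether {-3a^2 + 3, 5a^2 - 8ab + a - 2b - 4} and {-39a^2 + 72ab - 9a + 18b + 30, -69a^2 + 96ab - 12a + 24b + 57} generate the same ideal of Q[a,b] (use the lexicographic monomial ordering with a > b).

Yes, the ideals are equal.

Since reduced Gröbner bases are canonical representatives of ideals under a given ordering, it suffices to compute and compare them.
Buchberger on the first generating set:
f_1 = -3a^2 + 3, LT = a^2.
f_2 = 5a^2 - 8ab + a - 2b - 4, LT = a^2.

S(f_1,f_2): lcm = a^2. S = 8/5ab - 1/5a + 2/5b - 1/5.
  leading term ab: no divisor's leading term divides it; move 8/5ab to the remainder.
  leading term a: no divisor's leading term divides it; move -1/5a to the remainder.
  leading term b: no divisor's leading term divides it; move 2/5b to the remainder.
  leading term 1: no divisor's leading term divides it; move -1/5 to the remainder.
  remainder 8/5ab - 1/5a + 2/5b - 1/5 ≠ 0; add g_3 = 8/5ab - 1/5a + 2/5b - 1/5 to the basis.

S(f_1,g_3): lcm = a^2b. S = 1/8a^2 - 1/4ab + 1/8a - b.
  leading term a^2: subtract (-1/24)·f_1 from 1/8a^2 - 1/4ab + 1/8a - b → -1/4ab + 1/8a - b + 1/8
  leading term ab: subtract (-5/32)·g_3 from -1/4ab + 1/8a - b + 1/8 → 3/32a - 15/16b + 3/32
  leading term a: no divisor's leading term divides it; move 3/32a to the remainder.
  leading term b: no divisor's leading term divides it; move -15/16b to the remainder.
  leading term 1: no divisor's leading term divides it; move 3/32 to the remainder.
  remainder 3/32a - 15/16b + 3/32 ≠ 0; add g_4 = 3/32a - 15/16b + 3/32 to the basis.

S(g_3,g_4): lcm = ab. S = -1/8a + 10b^2 - 3/4b - 1/8.
  leading term a: subtract (-4/3)·g_4 from -1/8a + 10b^2 - 3/4b - 1/8 → 10b^2 - 2b
  leading term b^2: no divisor's leading term divides it; move 10b^2 to the remainder.
  leading term b: no divisor's leading term divides it; move -2b to the remainder.
  remainder 10b^2 - 2b ≠ 0; add g_5 = 10b^2 - 2b to the basis.

The other S-polynomials (S(f_2,g_3), S(f_1,g_4), S(f_2,g_4), S(f_1,g_5), S(f_2,g_5), S(g_3,g_5), S(g_4,g_5)) all reduce to 0 modulo the current basis, so we have a Gröbner basis.
Inter-reduce: drop elements whose leading term is divisible by another's, tail-reduce, and make monic.
Reduced Gröbner basis: {a - 10b + 1, b^2 - 1/5b}.

Buchberger on the second generating set:
h_1 = -39a^2 + 72ab - 9a + 18b + 30, LT = a^2.
h_2 = -69a^2 + 96ab - 12a + 24b + 57, LT = a^2.

S(h_1,h_2): lcm = a^2. S = -136/299ab + 17/299a - 34/299b + 17/299.
  leading term ab: no divisor's leading term divides it; move -136/299ab to the remainder.
  leading term a: no divisor's leading term divides it; move 17/299a to the remainder.
  leading term b: no divisor's leading term divides it; move -34/299b to the remainder.
  leading term 1: no divisor's leading term divides it; move 17/299 to the remainder.
  remainder -136/299ab + 17/299a - 34/299b + 17/299 ≠ 0; add k_3 = -136/299ab + 17/299a - 34/299b + 17/299 to the basis.

S(h_1,k_3): lcm = a^2b. S = 1/8a^2 - 24/13ab^2 - 1/52ab + 1/8a - 6/13b^2 - 10/13b.
  leading term a^2: subtract (-1/312)·h_1 from 1/8a^2 - 24/13ab^2 - 1/52ab + 1/8a - 6/13b^2 - 10/13b → -24/13ab^2 + 11/52ab + 5/52a - 6/13b^2 - 37/52b + 5/52
  leading term ab^2: subtract (69/17b)·k_3 from -24/13ab^2 + 11/52ab + 5/52a - 6/13b^2 - 37/52b + 5/52 → -1/52ab + 5/52a - 49/52b + 5/52
  leading term ab: subtract (23/544)·k_3 from -1/52ab + 5/52a - 49/52b + 5/52 → 3/32a - 15/16b + 3/32
  leading term a: no divisor's leading term divides it; move 3/32a to the remainder.
  leading term b: no divisor's leading term divides it; move -15/16b to the remainder.
  leading term 1: no divisor's leading term divides it; move 3/32 to the remainder.
  remainder 3/32a - 15/16b + 3/32 ≠ 0; add k_4 = 3/32a - 15/16b + 3/32 to the basis.

S(k_3,k_4): lcm = ab. S = -1/8a + 10b^2 - 3/4b - 1/8.
  leading term a: subtract (-4/3)·k_4 from -1/8a + 10b^2 - 3/4b - 1/8 → 10b^2 - 2b
  leading term b^2: no divisor's leading term divides it; move 10b^2 to the remainder.
  leading term b: no divisor's leading term divides it; move -2b to the remainder.
  remainder 10b^2 - 2b ≠ 0; add k_5 = 10b^2 - 2b to the basis.

The other S-polynomials (S(h_2,k_3), S(h_1,k_4), S(h_2,k_4), S(h_1,k_5), S(h_2,k_5), S(k_3,k_5), S(k_4,k_5)) all reduce to 0 modulo the current basis, so we have a Gröbner basis.
Inter-reduce: drop elements whose leading term is divisible by another's, tail-reduce, and make monic.
Reduced Gröbner basis: {a - 10b + 1, b^2 - 1/5b}.

Same reduced basis, so the two generating sets span the same ideal.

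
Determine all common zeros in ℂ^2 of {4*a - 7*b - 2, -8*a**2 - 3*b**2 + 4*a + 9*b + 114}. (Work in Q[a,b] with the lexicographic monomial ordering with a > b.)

{(-3, -2), (227/55, 114/55)}

Compute a lex Gröbner basis by Buchberger's algorithm.
f_1 = 4*a - 7*b - 2, LT = a.
f_2 = -8*a**2 + 4*a - 3*b**2 + 9*b + 114, LT = a**2.

S(f_1,f_2): lcm = a**2. S = -7/4*a*b - 3/8*b**2 + 9/8*b + 57/4.
  reduce S modulo (f_1, f_2):
  remainder -55/16*b**2 + 1/4*b + 57/4 ≠ 0; add h_3 = -55/16*b**2 + 1/4*b + 57/4 to the basis.

The other S-polynomials (S(f_1,h_3), S(f_2,h_3)) all reduce to 0 modulo the current basis, so we have a Gröbner basis.
Inter-reduce: drop elements whose leading term is divisible by another's, tail-reduce, and make monic.
Reduced Gröbner basis: {a - 7/4*b - 1/2, b**2 - 4/55*b - 228/55}.

Elimination: the polynomial b**2 - 4/55*b - 228/55 lies in the elimination ideal for b, so b ∈ {-2, 114/55}. For each such b, the remaining basis elements (now univariate) give the rest of the solution.
  b = -2: the earlier basis element becomes a + 3 = 0, giving a = -3 — point (-3, -2).
  b = 114/55: the earlier basis element becomes a - 227/55 = 0, giving a = 227/55 — point (227/55, 114/55).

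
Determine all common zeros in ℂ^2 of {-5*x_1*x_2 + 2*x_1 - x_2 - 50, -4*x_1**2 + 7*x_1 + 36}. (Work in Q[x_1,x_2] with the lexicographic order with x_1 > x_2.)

Compute a lex Gröbner basis by Buchberger's algorithm.
f_1 = -5*x_1*x_2 + 2*x_1 - x_2 - 50, LT = x_1*x_2.
f_2 = -4*x_1**2 + 7*x_1 + 36, LT = x_1**2.

S(f_1,f_2): lcm = x_1**2*x_2. S = -2/5*x_1**2 + 39/20*x_1*x_2 + 10*x_1 + 9*x_2.
  leading term x_1**2: subtract (1/10)·f_2 from -2/5*x_1**2 + 39/20*x_1*x_2 + 10*x_1 + 9*x_2 → 39/20*x_1*x_2 + 93/10*x_1 + 9*x_2 - 18/5
  leading term x_1*x_2: subtract (-39/100)·f_1 from 39/20*x_1*x_2 + 93/10*x_1 + 9*x_2 - 18/5 → 252/25*x_1 + 861/100*x_2 - 231/10
  leading term x_1: no divisor's leading term divides it; move 252/25*x_1 to the remainder.
  leading term x_2: no divisor's leading term divides it; move 861/100*x_2 to the remainder.
  leading term 1: no divisor's leading term divides it; move -231/10 to the remainder.
  remainder 252/25*x_1 + 861/100*x_2 - 231/10 ≠ 0; add h_3 = 252/25*x_1 + 861/100*x_2 - 231/10 to the basis.

S(f_1,h_3): lcm = x_1*x_2. S = -2/5*x_1 - 41/48*x_2**2 + 299/120*x_2 + 10.
  leading term x_1: subtract (-5/126)·h_3 from -2/5*x_1 - 41/48*x_2**2 + 299/120*x_2 + 10 → -41/48*x_2**2 + 17/6*x_2 + 109/12
  leading term x_2**2: no divisor's leading term divides it; move -41/48*x_2**2 to the remainder.
  leading term x_2: no divisor's leading term divides it; move 17/6*x_2 to the remainder.
  leading term 1: no divisor's leading term divides it; move 109/12 to the remainder.
  remainder -41/48*x_2**2 + 17/6*x_2 + 109/12 ≠ 0; add h_4 = -41/48*x_2**2 + 17/6*x_2 + 109/12 to the basis.

S(f_2,h_3): lcm = x_1**2. S = -41/48*x_1*x_2 + 13/24*x_1 - 9.
  leading term x_1*x_2: subtract (41/240)·f_1 from -41/48*x_1*x_2 + 13/24*x_1 - 9 → 1/5*x_1 + 41/240*x_2 - 11/24
  leading term x_1: subtract (5/252)·h_3 from 1/5*x_1 + 41/240*x_2 - 11/24 → 0
  remainder 0.

S(f_1,h_4): lcm = x_1*x_2**2. S = 598/205*x_1*x_2 + 436/41*x_1 + 1/5*x_2**2 + 10*x_2.
  leading term x_1*x_2: subtract (-598/1025)·f_1 from 598/205*x_1*x_2 + 436/41*x_1 + 1/5*x_2**2 + 10*x_2 → 12096/1025*x_1 + 1/5*x_2**2 + 9652/1025*x_2 - 1196/41
  leading term x_1: subtract (48/41)·h_3 from 12096/1025*x_1 + 1/5*x_2**2 + 9652/1025*x_2 - 1196/41 → 1/5*x_2**2 - 136/205*x_2 - 436/205
  leading term x_2**2: subtract (-48/205)·h_4 from 1/5*x_2**2 - 136/205*x_2 - 436/205 → 0
  remainder 0.

S(f_2,h_4): leading monomials are coprime, so the S-polynomial reduces to 0 (Buchberger's first criterion).
S(h_3,h_4): leading monomials are coprime, so the S-polynomial reduces to 0 (Buchberger's first criterion).
Every S-polynomial of the final basis reduces to 0, so we have a Gröbner basis.
Inter-reduce: drop elements whose leading term is divisible by another's, tail-reduce, and make monic.
Reduced Gröbner basis: {x_1 + 41/48*x_2 - 55/24, x_2**2 - 136/41*x_2 - 436/41}.

A lex Gröbner basis eliminates variables successively. Here x_2**2 - 136/41*x_2 - 436/41 depends only on x_2, with roots {-2, 218/41}; lifting each root through the earlier basis elements recovers the full solutions.
  x_2 = -2: the earlier basis element becomes x_1 - 4 = 0, giving x_1 = 4 — point (4, -2).
  x_2 = 218/41: the earlier basis element becomes x_1 + 9/4 = 0, giving x_1 = -9/4 — point (-9/4, 218/41).
Substituting each solution back into the original system confirms all equations vanish.

{(4, -2), (-9/4, 218/41)}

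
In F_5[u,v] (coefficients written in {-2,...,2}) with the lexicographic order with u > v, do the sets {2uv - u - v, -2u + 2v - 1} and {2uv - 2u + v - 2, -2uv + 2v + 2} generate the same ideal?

No, the ideals differ.

For a fixed monomial order, each ideal has a unique reduced Gröbner basis; comparing bases decides equality.
Buchberger on the first generating set:
f_1 = 2uv - u - v, LT = uv.
f_2 = -2u + 2v - 1, LT = u.

S(f_1,f_2): lcm = uv. S = 2u + v^2 - v.
  reduce S modulo (f_1, f_2):
  remainder v^2 + v - 1 ≠ 0; add g_3 = v^2 + v - 1 to the basis.

The other S-polynomials (S(f_1,g_3), S(f_2,g_3)) all reduce to 0 modulo the current basis, so we have a Gröbner basis.
Inter-reduce: drop elements whose leading term is divisible by another's, tail-reduce, and make monic.
Reduced Gröbner basis: {u - v - 2, v^2 + v - 1}.

Buchberger on the second generating set:
h_1 = 2uv - 2u + v - 2, LT = uv.
h_2 = -2uv + 2v + 2, LT = uv.

S(h_1,h_2): lcm = uv. S = -u - v.
  reduce S modulo (h_1, h_2):
  remainder -u - v ≠ 0; add k_3 = -u - v to the basis.

S(h_1,k_3): lcm = uv. S = -u - v^2 - 2v - 1.
  reduce S modulo (h_1, h_2, k_3):
  remainder -v^2 - v - 1 ≠ 0; add k_4 = -v^2 - v - 1 to the basis.

The other S-polynomials (S(h_2,k_3), S(h_1,k_4), S(h_2,k_4), S(k_3,k_4)) all reduce to 0 modulo the current basis, so we have a Gröbner basis.
Inter-reduce: drop elements whose leading term is divisible by another's, tail-reduce, and make monic.
Reduced Gröbner basis: {u + v, v^2 + v + 1}.

The bases are distinct; the ideals are different.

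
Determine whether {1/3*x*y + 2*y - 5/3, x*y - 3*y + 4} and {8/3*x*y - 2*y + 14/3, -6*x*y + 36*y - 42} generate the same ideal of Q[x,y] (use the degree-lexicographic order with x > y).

For a fixed monomial order, each ideal has a unique reduced Gröbner basis; comparing bases decides equality.
Buchberger on the first generating set:
f_1 = 1/3*x*y + 2*y - 5/3, LT = x*y.
f_2 = x*y - 3*y + 4, LT = x*y.

S(f_1,f_2): lcm = x*y. S = 9*y - 9.
  reduce S modulo (f_1, f_2):
  remainder 9*y - 9 ≠ 0; add g_3 = 9*y - 9 to the basis.

S(f_1,g_3): lcm = x*y. S = x + 6*y - 5.
  reduce S modulo (f_1, f_2, g_3):
  remainder x + 1 ≠ 0; add g_4 = x + 1 to the basis.

The other S-polynomials (S(f_2,g_3), S(f_1,g_4), S(f_2,g_4), S(g_3,g_4)) all reduce to 0 modulo the current basis, so we have a Gröbner basis.
Inter-reduce: drop elements whose leading term is divisible by another's, tail-reduce, and make monic.
Reduced Gröbner basis: {x + 1, y - 1}.

Buchberger on the second generating set:
h_1 = 8/3*x*y - 2*y + 14/3, LT = x*y.
h_2 = -6*x*y + 36*y - 42, LT = x*y.

S(h_1,h_2): lcm = x*y. S = 21/4*y - 21/4.
  reduce S modulo (h_1, h_2):
  remainder 21/4*y - 21/4 ≠ 0; add k_3 = 21/4*y - 21/4 to the basis.

S(h_1,k_3): lcm = x*y. S = x - 3/4*y + 7/4.
  reduce S modulo (h_1, h_2, k_3):
  remainder x + 1 ≠ 0; add k_4 = x + 1 to the basis.

The other S-polynomials (S(h_2,k_3), S(h_1,k_4), S(h_2,k_4), S(k_3,k_4)) all reduce to 0 modulo the current basis, so we have a Gröbner basis.
Inter-reduce: drop elements whose leading term is divisible by another's, tail-reduce, and make monic.
Reduced Gröbner basis: {x + 1, y - 1}.

The two bases agree; hence the ideals are identical.
The choice of monomial ordering does not affect the verdict — as long as both bases are computed under the same ordering, their equality decides ideal equality.

Yes, the ideals are equal.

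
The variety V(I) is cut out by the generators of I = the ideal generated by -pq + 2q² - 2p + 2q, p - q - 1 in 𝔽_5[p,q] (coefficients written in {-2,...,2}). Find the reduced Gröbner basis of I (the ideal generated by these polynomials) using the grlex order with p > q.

f_1 = -pq + 2q² - 2p + 2q, LT = pq.
f_2 = p - q - 1, LT = p.

S(f_1,f_2): lcm = pq. S = -q² + 2p - q.
  reduce S modulo (f_1, f_2):
  remainder -q² + q + 2 ≠ 0; add g_3 = -q² + q + 2 to the basis.

The other S-polynomials (S(f_1,g_3), S(f_2,g_3)) all reduce to 0 modulo the current basis, so we have a Gröbner basis.
Inter-reduce: drop elements whose leading term is divisible by another's, tail-reduce, and make monic.

G = {q² - q - 2, p - q - 1}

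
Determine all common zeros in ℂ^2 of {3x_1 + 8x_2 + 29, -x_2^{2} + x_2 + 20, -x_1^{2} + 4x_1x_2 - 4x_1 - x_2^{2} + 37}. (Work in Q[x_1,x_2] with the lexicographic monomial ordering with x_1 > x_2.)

Compute a lex Gröbner basis by Buchberger's algorithm.
f_1 = 3x_1 + 8x_2 + 29, LT = x_1.
f_2 = -x_2^{2} + x_2 + 20, LT = x_2^{2}.
f_3 = -x_1^{2} + 4x_1x_2 - 4x_1 - x_2^{2} + 37, LT = x_1^{2}.

S(f_1,f_3): lcm = x_1^{2}. S = \tfrac{20}{3}x_1x_2 + \tfrac{17}{3}x_1 - x_2^{2} + 37.
  leading term x_1x_2: subtract (\tfrac{20}{9}x_2)·f_1 from \tfrac{20}{3}x_1x_2 + \tfrac{17}{3}x_1 - x_2^{2} + 37 → \tfrac{17}{3}x_1 - \tfrac{169}{9}x_2^{2} - \tfrac{580}{9}x_2 + 37
  leading term x_1: subtract (\tfrac{17}{9})·f_1 from \tfrac{17}{3}x_1 - \tfrac{169}{9}x_2^{2} - \tfrac{580}{9}x_2 + 37 → -\tfrac{169}{9}x_2^{2} - \tfrac{716}{9}x_2 - \tfrac{160}{9}
  leading term x_2^{2}: subtract (\tfrac{169}{9})·f_2 from -\tfrac{169}{9}x_2^{2} - \tfrac{716}{9}x_2 - \tfrac{160}{9} → -\tfrac{295}{3}x_2 - \tfrac{1180}{3}
  leading term x_2: no divisor's leading term divides it; move -\tfrac{295}{3}x_2 to the remainder.
  leading term 1: no divisor's leading term divides it; move -\tfrac{1180}{3} to the remainder.
  remainder -\tfrac{295}{3}x_2 - \tfrac{1180}{3} ≠ 0; add h_4 = -\tfrac{295}{3}x_2 - \tfrac{1180}{3} to the basis.

The other S-polynomials (S(f_1,f_2), S(f_2,f_3), S(f_1,h_4), S(f_2,h_4), S(f_3,h_4)) all reduce to 0 modulo the current basis, so we have a Gröbner basis.
Inter-reduce: drop elements whose leading term is divisible by another's, tail-reduce, and make monic.
Reduced Gröbner basis: {x_1 - 1, x_2 + 4}.

From the last basis element, x_2 + 4 = 0, so x_2 takes values in {-4}. Each choice, substituted upward through the basis, yields the corresponding point(s) of the solution set.
  x_2 = -4: the earlier basis element becomes x_1 - 1 = 0, giving x_1 = 1 — point (1, -4).
A lex Gröbner basis triangularizes the system, enabling back-substitution.

{(1, -4)}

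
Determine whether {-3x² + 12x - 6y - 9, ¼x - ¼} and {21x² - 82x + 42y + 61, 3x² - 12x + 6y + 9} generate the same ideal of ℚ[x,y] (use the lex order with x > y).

Yes, the ideals are equal.

Equality of ideals is decidable: compute both reduced Gröbner bases (unique for the ordering) and check whether they agree.
Buchberger on the first generating set:
f_1 = -3x² + 12x - 6y - 9, LT = x².
f_2 = ¼x - ¼, LT = x.

S(f_1,f_2): lcm = x². S = -3x + 2y + 3.
  leading term x: subtract (-12)·f_2 from -3x + 2y + 3 → 2y
  leading term y: no divisor's leading term divides it; move 2y to the remainder.
  remainder 2y ≠ 0; add g_3 = 2y to the basis.

The other S-polynomials (S(f_1,g_3), S(f_2,g_3)) all reduce to 0 modulo the current basis, so we have a Gröbner basis.
Inter-reduce: drop elements whose leading term is divisible by another's, tail-reduce, and make monic.
Reduced Gröbner basis: {x - 1, y}.

Buchberger on the second generating set:
h_1 = 21x² - 82x + 42y + 61, LT = x².
h_2 = 3x² - 12x + 6y + 9, LT = x².

S(h_1,h_2): lcm = x². S = 2/21x - 2/21.
  leading term x: no divisor's leading term divides it; move 2/21x to the remainder.
  leading term 1: no divisor's leading term divides it; move -2/21 to the remainder.
  remainder 2/21x - 2/21 ≠ 0; add k_3 = 2/21x - 2/21 to the basis.

S(h_1,k_3): lcm = x². S = -61/21x + 2y + 61/21.
  leading term x: subtract (-61/2)·k_3 from -61/21x + 2y + 61/21 → 2y
  leading term y: no divisor's leading term divides it; move 2y to the remainder.
  remainder 2y ≠ 0; add k_4 = 2y to the basis.

The other S-polynomials (S(h_2,k_3), S(h_1,k_4), S(h_2,k_4), S(k_3,k_4)) all reduce to 0 modulo the current basis, so we have a Gröbner basis.
Inter-reduce: drop elements whose leading term is divisible by another's, tail-reduce, and make monic.
Reduced Gröbner basis: {x - 1, y}.

These coincide, so the ideals are equal.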